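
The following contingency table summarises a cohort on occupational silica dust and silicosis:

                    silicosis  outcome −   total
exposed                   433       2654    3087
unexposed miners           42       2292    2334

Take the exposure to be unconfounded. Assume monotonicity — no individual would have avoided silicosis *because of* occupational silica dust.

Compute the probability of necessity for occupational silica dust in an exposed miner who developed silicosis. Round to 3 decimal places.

PN ≈ 0.872

p₁ = P(outcome | exposed) = 433/3087 = 0.14027
p₀ = P(outcome | unexposed) = 42/2334 = 0.017995
Under exogeneity and monotonicity, PN = (p₁ − p₀)/p₁.
PN = (0.14027 − 0.017995) / 0.14027 ≈ 0.8717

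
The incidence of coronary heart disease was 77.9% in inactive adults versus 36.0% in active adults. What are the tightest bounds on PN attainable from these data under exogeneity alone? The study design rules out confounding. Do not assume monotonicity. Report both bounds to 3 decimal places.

0.538 ≤ PN ≤ 0.822

p₁ = 0.779, p₀ = 0.36.
Under exogeneity alone the bounds on PN are max{0,(p₁−p₀)/p₁} ≤ PN ≤ min{1,(1−p₀)/p₁}.
  lower = (p₁ − p₀)/p₁ = 0.419 / 0.779 ≈ 0.5379
  upper = min{1, (1 − p₀)/p₁} = 0.64 / 0.779 ≈ 0.8216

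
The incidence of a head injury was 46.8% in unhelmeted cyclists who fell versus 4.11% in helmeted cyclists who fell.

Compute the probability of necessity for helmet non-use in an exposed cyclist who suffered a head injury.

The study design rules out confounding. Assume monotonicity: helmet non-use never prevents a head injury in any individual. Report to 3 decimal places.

PN ≈ 0.912

p₁ = 0.468, p₀ = 0.0411.
Under exogeneity and monotonicity, PN = (p₁ − p₀) / p₁.
PN = (0.468 − 0.0411) / 0.468 = 0.4269 / 0.468 ≈ 0.9122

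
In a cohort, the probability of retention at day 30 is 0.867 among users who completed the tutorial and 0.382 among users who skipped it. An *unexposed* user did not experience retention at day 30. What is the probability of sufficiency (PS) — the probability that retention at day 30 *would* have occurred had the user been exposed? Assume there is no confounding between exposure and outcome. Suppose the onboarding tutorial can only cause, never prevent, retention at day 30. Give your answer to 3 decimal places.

Let p₁ = 0.867, p₀ = 0.382.
Under exogeneity and monotonicity, PS = (p₁ − p₀) / (1 − p₀).
PS = (0.867 − 0.382) / (1 − 0.382) = 0.485 / 0.618 ≈ 0.7848

PS ≈ 0.785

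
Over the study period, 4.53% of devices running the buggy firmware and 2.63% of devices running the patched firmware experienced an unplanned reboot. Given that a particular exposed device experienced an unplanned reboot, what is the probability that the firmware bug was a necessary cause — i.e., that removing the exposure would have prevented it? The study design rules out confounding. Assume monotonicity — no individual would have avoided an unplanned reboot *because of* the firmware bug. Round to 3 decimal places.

PN ≈ 0.419

p₁ = 0.0453, p₀ = 0.0263.
Under exogeneity and monotonicity, PN = (p₁ − p₀) / p₁.
PN = (0.0453 − 0.0263) / 0.0453 = 0.019 / 0.0453 ≈ 0.4194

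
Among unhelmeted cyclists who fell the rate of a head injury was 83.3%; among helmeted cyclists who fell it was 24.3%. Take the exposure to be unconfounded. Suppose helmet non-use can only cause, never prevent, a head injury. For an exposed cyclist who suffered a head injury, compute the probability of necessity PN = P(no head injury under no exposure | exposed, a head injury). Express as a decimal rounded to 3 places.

PN ≈ 0.708

p₁ = 0.833, p₀ = 0.243.
Under exogeneity and monotonicity, PN = (p₁ − p₀) / p₁.
PN = (0.833 − 0.243) / 0.833 = 0.59 / 0.833 ≈ 0.7083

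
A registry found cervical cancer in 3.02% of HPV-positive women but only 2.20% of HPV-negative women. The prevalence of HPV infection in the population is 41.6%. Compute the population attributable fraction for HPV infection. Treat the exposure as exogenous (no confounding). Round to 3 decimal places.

PAF ≈ 0.134

p₁ = 0.0302, p₀ = 0.022.
Overall risk P(Y=1) = π·p₁ + (1−π)·p₀ = 0.416×0.0302 + 0.584×0.022 = 0.025411.
Under exogeneity, PAF = [P(Y=1) − p₀] / P(Y=1).
PAF = (0.025411 − 0.022) / 0.025411 ≈ 0.1342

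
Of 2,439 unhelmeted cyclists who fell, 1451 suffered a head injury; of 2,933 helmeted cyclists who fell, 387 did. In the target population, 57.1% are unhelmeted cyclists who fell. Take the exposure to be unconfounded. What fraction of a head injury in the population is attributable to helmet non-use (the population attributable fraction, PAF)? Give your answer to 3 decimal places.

p₁ = P(outcome | exposed) = 1451/2439 = 0.59492
p₀ = P(outcome | unexposed) = 387/2933 = 0.13195
Overall risk P(Y=1) = π·p₁ + (1−π)·p₀ = 0.571×0.59492 + 0.429×0.13195 = 0.3963.
Under exogeneity, PAF = [P(Y=1) − p₀] / P(Y=1).
PAF = (0.3963 − 0.13195) / 0.3963 ≈ 0.6671

PAF ≈ 0.667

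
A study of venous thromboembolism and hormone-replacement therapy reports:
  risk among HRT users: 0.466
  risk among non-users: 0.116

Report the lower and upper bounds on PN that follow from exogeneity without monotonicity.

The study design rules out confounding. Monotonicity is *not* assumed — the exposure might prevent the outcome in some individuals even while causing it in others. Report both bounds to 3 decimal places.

Let p₁ = 0.466, p₀ = 0.116.
Under exogeneity alone the bounds on PN are max{0,(p₁−p₀)/p₁} ≤ PN ≤ min{1,(1−p₀)/p₁}.
  lower = (p₁ − p₀)/p₁ = 0.35 / 0.466 ≈ 0.7511
  upper = min{1, (1 − p₀)/p₁} = 0.884 / 0.466 ≈ 1.8970 → capped at 1

0.751 ≤ PN ≤ 1.000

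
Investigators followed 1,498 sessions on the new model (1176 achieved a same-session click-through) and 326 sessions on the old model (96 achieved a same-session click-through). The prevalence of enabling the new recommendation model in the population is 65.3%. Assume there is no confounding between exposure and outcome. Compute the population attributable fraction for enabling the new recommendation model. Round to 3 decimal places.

p₁ = P(outcome | exposed) = 1176/1498 = 0.78505
p₀ = P(outcome | unexposed) = 96/326 = 0.29448
Overall risk P(Y=1) = π·p₁ + (1−π)·p₀ = 0.653×0.78505 + 0.347×0.29448 = 0.61482.
Under exogeneity, PAF = [P(Y=1) − p₀] / P(Y=1).
PAF = (0.61482 − 0.29448) / 0.61482 ≈ 0.5210

PAF ≈ 0.521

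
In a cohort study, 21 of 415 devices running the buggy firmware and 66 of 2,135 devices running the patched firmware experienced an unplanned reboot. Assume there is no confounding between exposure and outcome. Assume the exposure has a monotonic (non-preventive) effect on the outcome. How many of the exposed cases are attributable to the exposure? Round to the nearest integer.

p₁ = P(outcome | exposed) = 21/415 = 0.050602
p₀ = P(outcome | unexposed) = 66/2135 = 0.030913
PN = (p₁ − p₀)/p₁ = (0.050602 − 0.030913) / 0.050602 ≈ 0.38909.
Attributable cases ≈ PN × (exposed cases) = 0.38909 × 21 ≈ 8.17.

about 8 cases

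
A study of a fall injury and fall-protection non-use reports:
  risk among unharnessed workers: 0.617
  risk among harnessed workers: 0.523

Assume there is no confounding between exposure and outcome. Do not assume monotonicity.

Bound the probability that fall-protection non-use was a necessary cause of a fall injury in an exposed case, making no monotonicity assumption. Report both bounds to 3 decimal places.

Let p₁ = 0.617, p₀ = 0.523.
Under exogeneity alone the bounds on PN are max{0,(p₁−p₀)/p₁} ≤ PN ≤ min{1,(1−p₀)/p₁}.
  lower = (p₁ − p₀)/p₁ = 0.094 / 0.617 ≈ 0.1524
  upper = min{1, (1 − p₀)/p₁} = 0.477 / 0.617 ≈ 0.7731

0.152 ≤ PN ≤ 0.773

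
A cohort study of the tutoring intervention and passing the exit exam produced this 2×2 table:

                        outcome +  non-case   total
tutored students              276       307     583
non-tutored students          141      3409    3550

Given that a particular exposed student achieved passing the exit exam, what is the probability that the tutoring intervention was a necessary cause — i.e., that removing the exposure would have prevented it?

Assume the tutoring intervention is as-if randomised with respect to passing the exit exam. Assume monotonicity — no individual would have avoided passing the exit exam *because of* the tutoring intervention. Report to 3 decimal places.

PN ≈ 0.916

p₁ = P(outcome | exposed) = 276/583 = 0.47341
p₀ = P(outcome | unexposed) = 141/3550 = 0.039718
Under exogeneity and monotonicity, PN = (p₁ − p₀)/p₁.
PN = (0.47341 − 0.039718) / 0.47341 ≈ 0.9161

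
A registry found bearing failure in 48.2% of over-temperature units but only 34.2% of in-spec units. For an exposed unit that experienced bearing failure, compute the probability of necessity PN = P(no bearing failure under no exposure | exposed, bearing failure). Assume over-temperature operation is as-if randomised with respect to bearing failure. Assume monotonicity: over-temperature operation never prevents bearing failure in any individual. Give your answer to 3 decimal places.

PN ≈ 0.290

p₁ = 0.482, p₀ = 0.342.
Under exogeneity and monotonicity, PN = (p₁ − p₀) / p₁.
PN = (0.482 − 0.342) / 0.482 = 0.14 / 0.482 ≈ 0.2905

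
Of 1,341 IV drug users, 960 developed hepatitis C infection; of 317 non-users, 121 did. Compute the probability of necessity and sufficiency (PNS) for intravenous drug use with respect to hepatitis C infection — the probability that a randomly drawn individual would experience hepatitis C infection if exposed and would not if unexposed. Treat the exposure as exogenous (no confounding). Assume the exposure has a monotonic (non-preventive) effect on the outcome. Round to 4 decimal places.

PNS ≈ 0.3342

p₁ = P(outcome | exposed) = 960/1341 = 0.71588
p₀ = P(outcome | unexposed) = 121/317 = 0.3817
Under exogeneity and monotonicity, PNS = p₁ − p₀.
PNS = 0.71588 − 0.3817 = 0.33418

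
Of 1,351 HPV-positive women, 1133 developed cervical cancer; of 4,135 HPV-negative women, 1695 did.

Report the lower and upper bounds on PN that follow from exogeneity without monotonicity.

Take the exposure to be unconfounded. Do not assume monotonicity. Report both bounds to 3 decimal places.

p₁ = P(outcome | exposed) = 1133/1351 = 0.83864
p₀ = P(outcome | unexposed) = 1695/4135 = 0.40992
Under exogeneity alone the bounds on PN are max{0,(p₁−p₀)/p₁} ≤ PN ≤ min{1,(1−p₀)/p₁}.
  lower = (p₁ − p₀)/p₁ = 0.42872 / 0.83864 ≈ 0.5112
  upper = min{1, (1 − p₀)/p₁} = 0.59008 / 0.83864 ≈ 0.7036

0.511 ≤ PN ≤ 0.704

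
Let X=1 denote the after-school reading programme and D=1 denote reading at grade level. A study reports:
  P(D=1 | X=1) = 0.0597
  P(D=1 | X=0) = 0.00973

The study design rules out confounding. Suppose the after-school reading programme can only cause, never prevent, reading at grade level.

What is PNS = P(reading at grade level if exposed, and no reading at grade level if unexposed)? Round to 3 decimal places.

PNS ≈ 0.050

Let p₁ = 0.0597, p₀ = 0.00973.
Under exogeneity and monotonicity, PNS = p₁ − p₀.
PNS = 0.0597 − 0.00973 = 0.04997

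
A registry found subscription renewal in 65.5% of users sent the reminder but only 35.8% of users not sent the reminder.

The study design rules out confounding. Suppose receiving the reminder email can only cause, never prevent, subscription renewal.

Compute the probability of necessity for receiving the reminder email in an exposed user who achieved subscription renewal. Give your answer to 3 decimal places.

p₁ = 0.655, p₀ = 0.358.
Under exogeneity and monotonicity, PN = (p₁ − p₀) / p₁.
PN = (0.655 − 0.358) / 0.655 = 0.297 / 0.655 ≈ 0.4534

PN ≈ 0.453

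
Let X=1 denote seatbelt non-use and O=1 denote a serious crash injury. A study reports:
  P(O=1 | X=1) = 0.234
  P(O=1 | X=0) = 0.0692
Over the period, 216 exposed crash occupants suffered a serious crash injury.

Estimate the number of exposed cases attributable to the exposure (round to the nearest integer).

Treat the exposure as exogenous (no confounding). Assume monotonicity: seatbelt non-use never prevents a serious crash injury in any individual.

about 152 cases

Let p₁ = 0.234, p₀ = 0.0692.
PN = (p₁ − p₀)/p₁ = (0.234 − 0.0692) / 0.234 ≈ 0.70427.
Attributable cases ≈ PN × (exposed cases) = 0.70427 × 216 ≈ 152.12.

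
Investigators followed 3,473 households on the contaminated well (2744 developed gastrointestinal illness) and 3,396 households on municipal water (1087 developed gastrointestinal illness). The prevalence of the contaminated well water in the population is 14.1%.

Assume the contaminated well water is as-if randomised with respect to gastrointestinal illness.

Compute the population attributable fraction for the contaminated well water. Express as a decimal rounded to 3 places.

p₁ = P(outcome | exposed) = 2744/3473 = 0.7901
p₀ = P(outcome | unexposed) = 1087/3396 = 0.32008
Overall risk P(Y=1) = π·p₁ + (1−π)·p₀ = 0.141×0.7901 + 0.859×0.32008 = 0.38635.
Under exogeneity, PAF = [P(Y=1) − p₀] / P(Y=1).
PAF = (0.38635 − 0.32008) / 0.38635 ≈ 0.1715

PAF ≈ 0.172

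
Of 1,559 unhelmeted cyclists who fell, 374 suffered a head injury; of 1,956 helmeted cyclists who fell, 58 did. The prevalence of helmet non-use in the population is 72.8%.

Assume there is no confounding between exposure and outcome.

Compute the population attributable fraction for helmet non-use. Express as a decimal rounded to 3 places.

p₁ = P(outcome | exposed) = 374/1559 = 0.2399
p₀ = P(outcome | unexposed) = 58/1956 = 0.029652
Overall risk P(Y=1) = π·p₁ + (1−π)·p₀ = 0.728×0.2399 + 0.272×0.029652 = 0.18271.
Under exogeneity, PAF = [P(Y=1) − p₀] / P(Y=1).
PAF = (0.18271 − 0.029652) / 0.18271 ≈ 0.8377

PAF ≈ 0.838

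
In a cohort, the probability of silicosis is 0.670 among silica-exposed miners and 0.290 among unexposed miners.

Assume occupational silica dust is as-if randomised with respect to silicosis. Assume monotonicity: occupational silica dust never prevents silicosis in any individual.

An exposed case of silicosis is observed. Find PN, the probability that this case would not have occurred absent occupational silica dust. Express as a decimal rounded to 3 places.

Let p₁ = 0.67, p₀ = 0.29.
Under exogeneity and monotonicity, PN = (p₁ − p₀) / p₁.
PN = (0.67 − 0.29) / 0.67 = 0.38 / 0.67 ≈ 0.5672

PN ≈ 0.567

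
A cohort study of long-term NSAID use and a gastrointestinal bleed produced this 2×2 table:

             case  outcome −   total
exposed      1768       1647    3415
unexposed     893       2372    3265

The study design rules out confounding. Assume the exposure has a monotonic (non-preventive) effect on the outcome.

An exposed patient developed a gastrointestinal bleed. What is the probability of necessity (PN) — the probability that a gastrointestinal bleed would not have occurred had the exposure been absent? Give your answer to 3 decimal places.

PN ≈ 0.472

p₁ = P(outcome | exposed) = 1768/3415 = 0.51772
p₀ = P(outcome | unexposed) = 893/3265 = 0.27351
Under exogeneity and monotonicity, PN = (p₁ − p₀) / p₁.
PN = (0.51772 − 0.27351) / 0.51772 = 0.24421 / 0.51772 ≈ 0.4717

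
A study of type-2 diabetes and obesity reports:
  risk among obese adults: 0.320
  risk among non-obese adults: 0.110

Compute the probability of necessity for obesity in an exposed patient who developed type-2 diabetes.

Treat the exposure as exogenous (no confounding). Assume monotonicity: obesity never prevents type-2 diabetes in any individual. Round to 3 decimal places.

Let p₁ = 0.32, p₀ = 0.11.
Under exogeneity and monotonicity, PN = (p₁ − p₀) / p₁.
PN = (0.32 − 0.11) / 0.32 = 0.21 / 0.32 ≈ 0.6562

PN ≈ 0.656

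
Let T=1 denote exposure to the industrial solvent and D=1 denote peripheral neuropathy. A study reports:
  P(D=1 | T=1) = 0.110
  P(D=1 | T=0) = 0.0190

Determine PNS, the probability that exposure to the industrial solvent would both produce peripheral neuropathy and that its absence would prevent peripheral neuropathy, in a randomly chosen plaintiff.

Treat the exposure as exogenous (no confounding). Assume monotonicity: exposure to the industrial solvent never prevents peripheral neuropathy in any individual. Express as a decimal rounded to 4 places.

Let p₁ = 0.11, p₀ = 0.019.
Under exogeneity and monotonicity, PNS = p₁ − p₀.
PNS = 0.11 − 0.019 = 0.091

PNS ≈ 0.0910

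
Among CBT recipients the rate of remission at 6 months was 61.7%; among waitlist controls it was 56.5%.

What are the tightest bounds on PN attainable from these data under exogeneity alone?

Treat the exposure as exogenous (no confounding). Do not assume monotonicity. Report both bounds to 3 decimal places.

0.084 ≤ PN ≤ 0.705

p₁ = 0.617, p₀ = 0.565.
Under exogeneity alone the bounds on PN are max{0,(p₁−p₀)/p₁} ≤ PN ≤ min{1,(1−p₀)/p₁}.
  lower = (p₁ − p₀)/p₁ = 0.052 / 0.617 ≈ 0.0843
  upper = min{1, (1 − p₀)/p₁} = 0.435 / 0.617 ≈ 0.7050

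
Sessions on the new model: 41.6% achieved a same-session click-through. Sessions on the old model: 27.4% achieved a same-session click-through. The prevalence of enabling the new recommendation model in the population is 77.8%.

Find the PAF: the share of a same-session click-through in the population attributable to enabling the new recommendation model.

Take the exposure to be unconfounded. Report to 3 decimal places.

p₁ = 0.416, p₀ = 0.274.
Overall risk P(Y=1) = π·p₁ + (1−π)·p₀ = 0.778×0.416 + 0.222×0.274 = 0.38448.
Under exogeneity, PAF = [P(Y=1) − p₀] / P(Y=1).
PAF = (0.38448 − 0.274) / 0.38448 ≈ 0.2873

PAF ≈ 0.287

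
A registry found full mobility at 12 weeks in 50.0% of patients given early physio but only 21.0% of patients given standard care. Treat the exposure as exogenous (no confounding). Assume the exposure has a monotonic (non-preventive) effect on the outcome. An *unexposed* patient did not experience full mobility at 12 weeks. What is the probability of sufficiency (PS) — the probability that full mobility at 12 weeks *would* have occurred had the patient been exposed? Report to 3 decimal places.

p₁ = 0.5, p₀ = 0.21.
Under exogeneity and monotonicity, PS = (p₁ − p₀) / (1 − p₀).
PS = (0.5 − 0.21) / (1 − 0.21) = 0.29 / 0.79 ≈ 0.3671

PS ≈ 0.367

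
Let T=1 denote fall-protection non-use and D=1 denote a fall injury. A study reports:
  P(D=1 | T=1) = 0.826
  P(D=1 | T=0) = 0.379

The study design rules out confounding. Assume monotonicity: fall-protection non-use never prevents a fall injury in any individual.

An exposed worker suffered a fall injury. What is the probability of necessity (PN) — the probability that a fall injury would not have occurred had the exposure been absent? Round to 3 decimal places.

PN ≈ 0.541

Let p₁ = 0.826, p₀ = 0.379.
Under exogeneity and monotonicity, PN = (p₁ − p₀) / p₁.
PN = (0.826 − 0.379) / 0.826 = 0.447 / 0.826 ≈ 0.5412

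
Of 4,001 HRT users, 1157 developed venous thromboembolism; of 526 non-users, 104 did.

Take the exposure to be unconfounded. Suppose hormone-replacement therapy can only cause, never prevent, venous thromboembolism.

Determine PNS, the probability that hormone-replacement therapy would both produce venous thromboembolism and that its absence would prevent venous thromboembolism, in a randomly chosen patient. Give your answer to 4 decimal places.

PNS ≈ 0.0915

p₁ = P(outcome | exposed) = 1157/4001 = 0.28918
p₀ = P(outcome | unexposed) = 104/526 = 0.19772
Under exogeneity and monotonicity, PNS = p₁ − p₀.
PNS = 0.28918 − 0.19772 = 0.091459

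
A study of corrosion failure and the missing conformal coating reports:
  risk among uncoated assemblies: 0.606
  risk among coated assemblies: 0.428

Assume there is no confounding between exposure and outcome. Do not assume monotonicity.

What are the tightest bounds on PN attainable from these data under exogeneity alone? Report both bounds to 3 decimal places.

Let p₁ = 0.606, p₀ = 0.428.
Under exogeneity alone the bounds on PN are max{0,(p₁−p₀)/p₁} ≤ PN ≤ min{1,(1−p₀)/p₁}.
  lower = (p₁ − p₀)/p₁ = 0.178 / 0.606 ≈ 0.2937
  upper = min{1, (1 − p₀)/p₁} = 0.572 / 0.606 ≈ 0.9439

0.294 ≤ PN ≤ 0.944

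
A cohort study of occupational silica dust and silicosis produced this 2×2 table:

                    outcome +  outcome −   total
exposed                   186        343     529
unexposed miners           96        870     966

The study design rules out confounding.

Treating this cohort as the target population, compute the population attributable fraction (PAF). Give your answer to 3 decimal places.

p₁ = P(outcome | exposed) = 186/529 = 0.35161
p₀ = P(outcome | unexposed) = 96/966 = 0.099379
Exposure prevalence π = 529/1495 = 0.35385; overall risk P(Y=1) = 0.18863.
Under exogeneity, PAF = [P(Y=1) − p₀]/P(Y=1).
PAF = (0.18863 − 0.099379) / 0.18863 ≈ 0.4732

PAF ≈ 0.473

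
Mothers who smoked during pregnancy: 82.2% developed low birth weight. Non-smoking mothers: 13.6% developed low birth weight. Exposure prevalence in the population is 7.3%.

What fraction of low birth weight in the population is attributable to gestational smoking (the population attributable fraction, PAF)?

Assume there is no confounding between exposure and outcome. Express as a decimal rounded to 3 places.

p₁ = 0.822, p₀ = 0.136.
Overall risk P(Y=1) = π·p₁ + (1−π)·p₀ = 0.073×0.822 + 0.927×0.136 = 0.18608.
Under exogeneity, PAF = [P(Y=1) − p₀] / P(Y=1).
PAF = (0.18608 − 0.136) / 0.18608 ≈ 0.2691

PAF ≈ 0.269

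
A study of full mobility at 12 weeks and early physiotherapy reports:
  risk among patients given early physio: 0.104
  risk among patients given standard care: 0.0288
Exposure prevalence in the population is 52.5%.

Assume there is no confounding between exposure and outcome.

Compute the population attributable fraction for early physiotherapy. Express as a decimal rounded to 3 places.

PAF ≈ 0.578

Let p₁ = 0.104, p₀ = 0.0288.
Overall risk P(Y=1) = π·p₁ + (1−π)·p₀ = 0.525×0.104 + 0.475×0.0288 = 0.06828.
Under exogeneity, PAF = [P(Y=1) − p₀] / P(Y=1).
PAF = (0.06828 − 0.0288) / 0.06828 ≈ 0.5782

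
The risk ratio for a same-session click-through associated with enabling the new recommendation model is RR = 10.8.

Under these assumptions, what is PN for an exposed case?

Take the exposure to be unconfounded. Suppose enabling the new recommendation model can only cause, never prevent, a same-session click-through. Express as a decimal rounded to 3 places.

PN ≈ 0.907

Under exogeneity and monotonicity, PN = (RR − 1) / RR = 1 − 1/RR.
PN = (10.8 − 1) / 10.8 = 9.8 / 10.8 ≈ 0.9074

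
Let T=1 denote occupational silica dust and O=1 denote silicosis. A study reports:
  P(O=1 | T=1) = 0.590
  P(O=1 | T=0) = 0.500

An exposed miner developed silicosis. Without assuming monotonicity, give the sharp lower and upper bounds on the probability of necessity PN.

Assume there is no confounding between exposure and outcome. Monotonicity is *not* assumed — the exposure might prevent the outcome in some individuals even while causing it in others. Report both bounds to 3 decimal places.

0.153 ≤ PN ≤ 0.847

Let p₁ = 0.59, p₀ = 0.5.
Under exogeneity alone the bounds on PN are max{0,(p₁−p₀)/p₁} ≤ PN ≤ min{1,(1−p₀)/p₁}.
  lower = (p₁ − p₀)/p₁ = 0.09 / 0.59 ≈ 0.1525
  upper = min{1, (1 − p₀)/p₁} = 0.5 / 0.59 ≈ 0.8475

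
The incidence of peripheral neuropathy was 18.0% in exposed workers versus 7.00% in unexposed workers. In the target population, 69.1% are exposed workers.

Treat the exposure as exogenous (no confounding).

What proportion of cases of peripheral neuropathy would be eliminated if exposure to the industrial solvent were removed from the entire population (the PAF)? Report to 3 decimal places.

PAF ≈ 0.521

p₁ = 0.18, p₀ = 0.07.
Overall risk P(Y=1) = π·p₁ + (1−π)·p₀ = 0.691×0.18 + 0.309×0.07 = 0.14601.
Under exogeneity, PAF = [P(Y=1) − p₀] / P(Y=1).
PAF = (0.14601 − 0.07) / 0.14601 ≈ 0.5206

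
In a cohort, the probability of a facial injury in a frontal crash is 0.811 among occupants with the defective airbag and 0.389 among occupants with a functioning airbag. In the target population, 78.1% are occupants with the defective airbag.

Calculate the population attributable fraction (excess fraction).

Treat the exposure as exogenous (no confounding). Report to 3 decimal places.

Let p₁ = 0.811, p₀ = 0.389.
Overall risk P(Y=1) = π·p₁ + (1−π)·p₀ = 0.781×0.811 + 0.219×0.389 = 0.71858.
Under exogeneity, PAF = [P(Y=1) − p₀] / P(Y=1).
PAF = (0.71858 − 0.389) / 0.71858 ≈ 0.4587

PAF ≈ 0.459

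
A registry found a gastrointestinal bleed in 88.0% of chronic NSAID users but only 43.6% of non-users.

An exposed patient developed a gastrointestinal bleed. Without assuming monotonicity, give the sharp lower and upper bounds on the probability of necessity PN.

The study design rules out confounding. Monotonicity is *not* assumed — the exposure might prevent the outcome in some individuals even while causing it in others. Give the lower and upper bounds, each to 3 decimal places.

p₁ = 0.88, p₀ = 0.436.
Under exogeneity alone the bounds on PN are max{0,(p₁−p₀)/p₁} ≤ PN ≤ min{1,(1−p₀)/p₁}.
  lower = (p₁ − p₀)/p₁ = 0.444 / 0.88 ≈ 0.5045
  upper = min{1, (1 − p₀)/p₁} = 0.564 / 0.88 ≈ 0.6409

0.505 ≤ PN ≤ 0.641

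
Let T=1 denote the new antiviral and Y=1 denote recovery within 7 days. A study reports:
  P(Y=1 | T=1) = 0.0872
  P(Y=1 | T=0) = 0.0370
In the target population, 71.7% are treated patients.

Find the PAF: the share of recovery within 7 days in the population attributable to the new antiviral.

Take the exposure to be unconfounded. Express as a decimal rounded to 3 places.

Let p₁ = 0.0872, p₀ = 0.037.
Overall risk P(Y=1) = π·p₁ + (1−π)·p₀ = 0.717×0.0872 + 0.283×0.037 = 0.072993.
Under exogeneity, PAF = [P(Y=1) − p₀] / P(Y=1).
PAF = (0.072993 − 0.037) / 0.072993 ≈ 0.4931

PAF ≈ 0.493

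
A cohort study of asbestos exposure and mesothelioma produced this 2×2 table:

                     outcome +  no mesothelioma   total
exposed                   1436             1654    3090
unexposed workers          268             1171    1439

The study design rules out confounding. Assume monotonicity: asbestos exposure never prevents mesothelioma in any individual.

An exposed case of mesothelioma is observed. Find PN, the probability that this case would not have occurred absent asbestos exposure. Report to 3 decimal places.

PN ≈ 0.599

p₁ = P(outcome | exposed) = 1436/3090 = 0.46472
p₀ = P(outcome | unexposed) = 268/1439 = 0.18624
Under exogeneity and monotonicity, PN = (p₁ − p₀)/p₁.
PN = (0.46472 − 0.18624) / 0.46472 ≈ 0.5992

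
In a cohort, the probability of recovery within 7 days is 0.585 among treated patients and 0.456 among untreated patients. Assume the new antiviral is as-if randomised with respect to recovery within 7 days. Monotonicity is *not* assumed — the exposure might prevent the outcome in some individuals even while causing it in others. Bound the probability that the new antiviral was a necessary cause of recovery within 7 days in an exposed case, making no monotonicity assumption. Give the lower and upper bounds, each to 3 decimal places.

Let p₁ = 0.585, p₀ = 0.456.
Under exogeneity alone the bounds on PN are max{0,(p₁−p₀)/p₁} ≤ PN ≤ min{1,(1−p₀)/p₁}.
  lower = (p₁ − p₀)/p₁ = 0.129 / 0.585 ≈ 0.2205
  upper = min{1, (1 − p₀)/p₁} = 0.544 / 0.585 ≈ 0.9299

0.221 ≤ PN ≤ 0.930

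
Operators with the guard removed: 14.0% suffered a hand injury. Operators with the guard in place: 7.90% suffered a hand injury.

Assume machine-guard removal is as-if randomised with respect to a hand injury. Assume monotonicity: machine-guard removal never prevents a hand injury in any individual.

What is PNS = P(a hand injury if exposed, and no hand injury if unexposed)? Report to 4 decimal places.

PNS ≈ 0.0610

p₁ = 0.14, p₀ = 0.079.
Under exogeneity and monotonicity, PNS = p₁ − p₀.
PNS = 0.14 − 0.079 = 0.061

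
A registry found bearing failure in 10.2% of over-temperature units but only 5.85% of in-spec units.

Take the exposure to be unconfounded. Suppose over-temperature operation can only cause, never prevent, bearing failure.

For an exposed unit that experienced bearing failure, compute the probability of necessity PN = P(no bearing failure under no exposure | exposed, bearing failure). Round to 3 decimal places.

p₁ = 0.102, p₀ = 0.0585.
Under exogeneity and monotonicity, PN = (p₁ − p₀) / p₁.
PN = (0.102 − 0.0585) / 0.102 = 0.0435 / 0.102 ≈ 0.4265

PN ≈ 0.426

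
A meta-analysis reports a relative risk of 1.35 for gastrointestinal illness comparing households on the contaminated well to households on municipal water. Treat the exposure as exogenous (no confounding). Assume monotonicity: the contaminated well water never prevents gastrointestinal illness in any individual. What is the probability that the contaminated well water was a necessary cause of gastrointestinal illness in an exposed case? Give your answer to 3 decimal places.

PN ≈ 0.259

Under exogeneity and monotonicity, PN = (RR − 1) / RR = 1 − 1/RR.
PN = (1.35 − 1) / 1.35 = 0.35 / 1.35 ≈ 0.2593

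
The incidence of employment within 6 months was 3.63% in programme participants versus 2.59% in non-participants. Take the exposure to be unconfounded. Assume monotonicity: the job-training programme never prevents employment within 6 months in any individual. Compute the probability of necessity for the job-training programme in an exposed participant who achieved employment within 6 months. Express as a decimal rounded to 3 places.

PN ≈ 0.287

p₁ = 0.0363, p₀ = 0.0259.
Under exogeneity and monotonicity, PN = (p₁ − p₀) / p₁.
PN = (0.0363 − 0.0259) / 0.0363 = 0.0104 / 0.0363 ≈ 0.2865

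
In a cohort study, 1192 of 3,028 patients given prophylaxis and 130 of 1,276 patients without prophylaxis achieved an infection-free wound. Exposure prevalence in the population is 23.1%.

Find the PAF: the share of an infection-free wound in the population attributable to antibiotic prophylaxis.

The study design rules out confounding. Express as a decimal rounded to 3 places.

PAF ≈ 0.398

p₁ = P(outcome | exposed) = 1192/3028 = 0.39366
p₀ = P(outcome | unexposed) = 130/1276 = 0.10188
Overall risk P(Y=1) = π·p₁ + (1−π)·p₀ = 0.231×0.39366 + 0.769×0.10188 = 0.16928.
Under exogeneity, PAF = [P(Y=1) − p₀] / P(Y=1).
PAF = (0.16928 − 0.10188) / 0.16928 ≈ 0.3982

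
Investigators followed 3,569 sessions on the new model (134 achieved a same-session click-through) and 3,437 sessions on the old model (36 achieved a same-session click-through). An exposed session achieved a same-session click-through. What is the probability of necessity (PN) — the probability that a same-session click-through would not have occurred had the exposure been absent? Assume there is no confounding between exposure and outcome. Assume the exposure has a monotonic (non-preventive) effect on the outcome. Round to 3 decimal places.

p₁ = P(outcome | exposed) = 134/3569 = 0.037546
p₀ = P(outcome | unexposed) = 36/3437 = 0.010474
Under exogeneity and monotonicity, PN = (p₁ − p₀) / p₁.
PN = (0.037546 − 0.010474) / 0.037546 = 0.027071 / 0.037546 ≈ 0.7210

PN ≈ 0.721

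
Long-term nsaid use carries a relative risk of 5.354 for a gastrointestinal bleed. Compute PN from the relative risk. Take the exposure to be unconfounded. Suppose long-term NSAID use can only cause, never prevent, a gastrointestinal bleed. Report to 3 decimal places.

Under exogeneity and monotonicity, PN = (RR − 1) / RR = 1 − 1/RR.
PN = (5.354 − 1) / 5.354 = 4.354 / 5.354 ≈ 0.8132

PN ≈ 0.813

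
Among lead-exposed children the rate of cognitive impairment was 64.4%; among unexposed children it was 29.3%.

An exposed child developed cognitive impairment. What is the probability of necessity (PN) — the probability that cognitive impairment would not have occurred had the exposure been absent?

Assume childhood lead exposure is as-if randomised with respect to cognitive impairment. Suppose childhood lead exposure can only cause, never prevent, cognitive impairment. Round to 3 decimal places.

PN ≈ 0.545

p₁ = 0.644, p₀ = 0.293.
Under exogeneity and monotonicity, PN = (p₁ − p₀) / p₁.
PN = (0.644 − 0.293) / 0.644 = 0.351 / 0.644 ≈ 0.5450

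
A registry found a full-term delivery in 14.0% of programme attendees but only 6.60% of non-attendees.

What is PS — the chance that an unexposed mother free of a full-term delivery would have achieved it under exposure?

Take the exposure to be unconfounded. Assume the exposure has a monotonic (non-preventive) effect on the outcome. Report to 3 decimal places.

p₁ = 0.14, p₀ = 0.066.
Under exogeneity and monotonicity, PS = (p₁ − p₀) / (1 − p₀).
PS = (0.14 − 0.066) / (1 − 0.066) = 0.074 / 0.934 ≈ 0.0792

PS ≈ 0.079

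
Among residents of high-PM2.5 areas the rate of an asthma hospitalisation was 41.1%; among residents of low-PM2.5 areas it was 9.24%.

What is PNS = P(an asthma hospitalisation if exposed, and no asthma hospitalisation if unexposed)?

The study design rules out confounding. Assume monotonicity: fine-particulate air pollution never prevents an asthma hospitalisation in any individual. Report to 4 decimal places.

PNS ≈ 0.3186

p₁ = 0.411, p₀ = 0.0924.
Under exogeneity and monotonicity, PNS = p₁ − p₀.
PNS = 0.411 − 0.0924 = 0.3186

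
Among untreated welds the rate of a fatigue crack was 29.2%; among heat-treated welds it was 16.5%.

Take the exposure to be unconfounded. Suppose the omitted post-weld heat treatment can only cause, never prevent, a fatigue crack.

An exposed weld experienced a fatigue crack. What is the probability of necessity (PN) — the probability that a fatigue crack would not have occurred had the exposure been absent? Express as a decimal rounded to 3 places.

PN ≈ 0.435

p₁ = 0.292, p₀ = 0.165.
Under exogeneity and monotonicity, PN = (p₁ − p₀) / p₁.
PN = (0.292 − 0.165) / 0.292 = 0.127 / 0.292 ≈ 0.4349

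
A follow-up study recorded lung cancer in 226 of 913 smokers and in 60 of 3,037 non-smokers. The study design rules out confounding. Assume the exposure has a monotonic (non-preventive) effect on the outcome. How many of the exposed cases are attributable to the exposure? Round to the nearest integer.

about 208 cases

p₁ = P(outcome | exposed) = 226/913 = 0.24754
p₀ = P(outcome | unexposed) = 60/3037 = 0.019756
PN = (p₁ − p₀)/p₁ = (0.24754 − 0.019756) / 0.24754 ≈ 0.92019.
Attributable cases ≈ PN × (exposed cases) = 0.92019 × 226 ≈ 207.96.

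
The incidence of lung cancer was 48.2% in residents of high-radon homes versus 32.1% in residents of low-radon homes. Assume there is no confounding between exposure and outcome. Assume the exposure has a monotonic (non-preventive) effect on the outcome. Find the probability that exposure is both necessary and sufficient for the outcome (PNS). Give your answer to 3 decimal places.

p₁ = 0.482, p₀ = 0.321.
Under exogeneity and monotonicity, PNS = p₁ − p₀.
PNS = 0.482 − 0.321 = 0.161

PNS ≈ 0.161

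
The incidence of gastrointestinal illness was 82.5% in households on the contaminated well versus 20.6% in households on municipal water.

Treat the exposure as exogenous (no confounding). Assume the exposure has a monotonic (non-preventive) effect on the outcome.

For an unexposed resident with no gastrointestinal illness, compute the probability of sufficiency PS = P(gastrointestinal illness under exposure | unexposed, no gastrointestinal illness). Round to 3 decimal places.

PS ≈ 0.780

p₁ = 0.825, p₀ = 0.206.
Under exogeneity and monotonicity, PS = (p₁ − p₀) / (1 − p₀).
PS = (0.825 − 0.206) / (1 − 0.206) = 0.619 / 0.794 ≈ 0.7796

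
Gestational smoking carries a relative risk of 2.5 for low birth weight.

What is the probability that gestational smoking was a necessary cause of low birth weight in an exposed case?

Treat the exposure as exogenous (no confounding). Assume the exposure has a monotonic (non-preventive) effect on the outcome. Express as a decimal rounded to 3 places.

PN ≈ 0.600

Under exogeneity and monotonicity, PN = (RR − 1) / RR = 1 − 1/RR.
PN = (2.5 − 1) / 2.5 = 1.5 / 2.5 ≈ 0.6000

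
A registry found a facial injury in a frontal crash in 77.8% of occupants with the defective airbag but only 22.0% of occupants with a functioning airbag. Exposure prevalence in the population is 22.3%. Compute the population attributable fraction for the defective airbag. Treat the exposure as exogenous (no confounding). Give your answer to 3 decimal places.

p₁ = 0.778, p₀ = 0.22.
Overall risk P(Y=1) = π·p₁ + (1−π)·p₀ = 0.223×0.778 + 0.777×0.22 = 0.34443.
Under exogeneity, PAF = [P(Y=1) − p₀] / P(Y=1).
PAF = (0.34443 − 0.22) / 0.34443 ≈ 0.3613

PAF ≈ 0.361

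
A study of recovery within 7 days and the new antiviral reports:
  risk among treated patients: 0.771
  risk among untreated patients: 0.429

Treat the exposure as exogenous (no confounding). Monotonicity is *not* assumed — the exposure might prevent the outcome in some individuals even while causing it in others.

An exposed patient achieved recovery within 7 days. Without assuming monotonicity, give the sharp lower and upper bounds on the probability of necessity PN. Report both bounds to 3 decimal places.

Let p₁ = 0.771, p₀ = 0.429.
Under exogeneity alone the bounds on PN are max{0,(p₁−p₀)/p₁} ≤ PN ≤ min{1,(1−p₀)/p₁}.
  lower = (p₁ − p₀)/p₁ = 0.342 / 0.771 ≈ 0.4436
  upper = min{1, (1 − p₀)/p₁} = 0.571 / 0.771 ≈ 0.7406

0.444 ≤ PN ≤ 0.741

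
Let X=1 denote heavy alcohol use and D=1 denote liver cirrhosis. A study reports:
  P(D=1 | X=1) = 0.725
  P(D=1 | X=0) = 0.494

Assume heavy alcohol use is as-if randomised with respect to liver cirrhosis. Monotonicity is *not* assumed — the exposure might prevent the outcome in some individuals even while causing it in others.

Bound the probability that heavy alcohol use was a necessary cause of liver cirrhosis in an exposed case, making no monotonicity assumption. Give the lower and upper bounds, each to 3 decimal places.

Let p₁ = 0.725, p₀ = 0.494.
Under exogeneity alone the bounds on PN are max{0,(p₁−p₀)/p₁} ≤ PN ≤ min{1,(1−p₀)/p₁}.
  lower = (p₁ − p₀)/p₁ = 0.231 / 0.725 ≈ 0.3186
  upper = min{1, (1 − p₀)/p₁} = 0.506 / 0.725 ≈ 0.6979

0.319 ≤ PN ≤ 0.698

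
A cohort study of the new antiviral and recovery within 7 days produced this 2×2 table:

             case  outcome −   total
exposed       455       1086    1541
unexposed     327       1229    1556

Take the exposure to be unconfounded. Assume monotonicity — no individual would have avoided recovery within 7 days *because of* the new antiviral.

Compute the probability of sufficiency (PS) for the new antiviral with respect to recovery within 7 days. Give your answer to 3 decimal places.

PS ≈ 0.108

p₁ = P(outcome | exposed) = 455/1541 = 0.29526
p₀ = P(outcome | unexposed) = 327/1556 = 0.21015
Under exogeneity and monotonicity, PS = (p₁ − p₀) / (1 − p₀).
PS = (0.29526 − 0.21015) / (1 − 0.21015) = 0.085109 / 0.78985 ≈ 0.1078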